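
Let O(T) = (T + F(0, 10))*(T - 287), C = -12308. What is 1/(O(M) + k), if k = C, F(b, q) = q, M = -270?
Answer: 1/132512 ≈ 7.5465e-6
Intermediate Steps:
O(T) = (-287 + T)*(10 + T) (O(T) = (T + 10)*(T - 287) = (10 + T)*(-287 + T) = (-287 + T)*(10 + T))
k = -12308
1/(O(M) + k) = 1/((-2870 + (-270)² - 277*(-270)) - 12308) = 1/((-2870 + 72900 + 74790) - 12308) = 1/(144820 - 12308) = 1/132512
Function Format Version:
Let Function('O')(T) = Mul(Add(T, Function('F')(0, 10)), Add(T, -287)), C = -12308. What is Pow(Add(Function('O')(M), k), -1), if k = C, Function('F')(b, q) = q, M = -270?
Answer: Rational(1, 132512) ≈ 7.5465e-6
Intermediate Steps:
Function('O')(T) = Mul(Add(-287, T), Add(10, T)) (Function('O')(T) = Mul(Add(T, 10), Add(T, -287)) = Mul(Add(10, T), Add(-287, T)) = Mul(Add(-287, T), Add(10, T)))
k = -12308
Pow(Add(Function('O')(M), k), -1) = Pow(Add(Add(-2870, Pow(-270, 2), Mul(-277, -270)), -12308), -1) = Pow(Add(Add(-2870, 72900, 74790), -12308), -1) = Pow(Add(144820, -12308), -1) = Pow(132512, -1) = Rational(1, 132512)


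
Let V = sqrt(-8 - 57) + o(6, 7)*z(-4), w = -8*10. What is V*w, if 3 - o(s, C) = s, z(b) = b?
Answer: -960 - 80*I*sqrt(65) ≈ -960.0 - 644.98*I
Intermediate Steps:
o(s, C) = 3 - s
w = -80
V = 12 + I*sqrt(65) (V = sqrt(-8 - 57) + (3 - 1*6)*(-4) = sqrt(-65) + (3 - 6)*(-4) = I*sqrt(65) - 3*(-4) = I*sqrt(65) + 12 = 12 + I*sqrt(65) ≈ 12.0 + 8.0623*I)
V*w = (12 + I*sqrt(65))*(-80) = -960 - 80*I*sqrt(65)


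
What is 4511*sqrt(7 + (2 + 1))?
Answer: 4511*sqrt(10) ≈ 14265.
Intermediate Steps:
4511*sqrt(7 + (2 + 1)) = 4511*sqrt(7 + 3) = 4511*sqrt(10)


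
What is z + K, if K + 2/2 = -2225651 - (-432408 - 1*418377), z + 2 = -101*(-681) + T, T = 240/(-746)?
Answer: -487170944/373 ≈ -1.3061e+6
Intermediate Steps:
T = -120/373 (T = 240*(-1/746) = -120/373 ≈ -0.32172)
z = 25654447/373 (z = -2 + (-101*(-681) - 120/373) = -2 + (68781 - 120/373) = -2 + 25655193/373 = 25654447/373 ≈ 68779.)
K = -1374867 (K = -1 + (-2225651 - (-432408 - 1*418377)) = -1 + (-2225651 - (-432408 - 418377)) = -1 + (-2225651 - 1*(-850785)) = -1 + (-2225651 + 850785) = -1 - 1374866 = -1374867)
z + K = 25654447/373 - 1374867 = -487170944/373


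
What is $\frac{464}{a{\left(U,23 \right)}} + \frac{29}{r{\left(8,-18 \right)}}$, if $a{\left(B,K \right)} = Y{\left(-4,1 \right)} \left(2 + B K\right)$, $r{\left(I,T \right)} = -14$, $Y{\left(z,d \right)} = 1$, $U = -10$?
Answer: $- \frac{3277}{798} \approx -4.1065$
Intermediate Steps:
$a{\left(B,K \right)} = 2 + B K$ ($a{\left(B,K \right)} = 1 \left(2 + B K\right) = 2 + B K$)
$\frac{464}{a{\left(U,23 \right)}} + \frac{29}{r{\left(8,-18 \right)}} = \frac{464}{2 - 230} + \frac{29}{-14} = \frac{464}{2 - 230} + 29 \left(- \frac{1}{14}\right) = \frac{464}{-228} - \frac{29}{14} = 464 \left(- \frac{1}{228}\right) - \frac{29}{14} = - \frac{116}{57} - \frac{29}{14} = - \frac{3277}{798}$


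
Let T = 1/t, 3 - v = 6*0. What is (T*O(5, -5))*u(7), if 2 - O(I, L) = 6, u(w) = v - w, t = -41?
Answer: -16/41 ≈ -0.39024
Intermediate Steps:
v = 3 (v = 3 - 6*0 = 3 - 1*0 = 3 + 0 = 3)
u(w) = 3 - w
O(I, L) = -4 (O(I, L) = 2 - 1*6 = 2 - 6 = -4)
T = -1/41 (T = 1/(-41) = -1/41 ≈ -0.024390)
(T*O(5, -5))*u(7) = (-1/41*(-4))*(3 - 1*7) = 4*(3 - 7)/41 = (4/41)*(-4) = -16/41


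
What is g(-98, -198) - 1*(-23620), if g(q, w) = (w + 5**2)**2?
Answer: 53549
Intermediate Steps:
g(q, w) = (25 + w)**2 (g(q, w) = (w + 25)**2 = (25 + w)**2)
g(-98, -198) - 1*(-23620) = (25 - 198)**2 - 1*(-23620) = (-173)**2 + 23620 = 29929 + 23620 = 53549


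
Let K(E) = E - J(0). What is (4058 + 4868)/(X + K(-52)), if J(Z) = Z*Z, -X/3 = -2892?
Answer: 4463/4312 ≈ 1.0350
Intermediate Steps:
X = 8676 (X = -3*(-2892) = 8676)
J(Z) = Z²
K(E) = E (K(E) = E - 1*0² = E - 1*0 = E + 0 = E)
(4058 + 4868)/(X + K(-52)) = (4058 + 4868)/(8676 - 52) = 8926/8624 = 8926*(1/8624) = 4463/4312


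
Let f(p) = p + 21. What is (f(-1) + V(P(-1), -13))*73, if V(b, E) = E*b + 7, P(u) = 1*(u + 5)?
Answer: -1825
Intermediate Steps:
P(u) = 5 + u (P(u) = 1*(5 + u) = 5 + u)
f(p) = 21 + p
V(b, E) = 7 + E*b
(f(-1) + V(P(-1), -13))*73 = ((21 - 1) + (7 - 13*(5 - 1)))*73 = (20 + (7 - 13*4))*73 = (20 + (7 - 52))*73 = (20 - 45)*73 = -25*73 = -1825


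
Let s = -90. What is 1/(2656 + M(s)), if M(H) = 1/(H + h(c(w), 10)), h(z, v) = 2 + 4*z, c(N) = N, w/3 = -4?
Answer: 136/361215 ≈ 0.00037651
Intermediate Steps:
w = -12 (w = 3*(-4) = -12)
M(H) = 1/(-46 + H) (M(H) = 1/(H + (2 + 4*(-12))) = 1/(H + (2 - 48)) = 1/(H - 46) = 1/(-46 + H))
1/(2656 + M(s)) = 1/(2656 + 1/(-46 - 90)) = 1/(2656 + 1/(-136)) = 1/(2656 - 1/136) = 1/(361215/136) = 136/361215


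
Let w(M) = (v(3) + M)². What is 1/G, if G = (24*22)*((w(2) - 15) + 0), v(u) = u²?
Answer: 1/55968 ≈ 1.7867e-5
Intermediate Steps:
w(M) = (9 + M)² (w(M) = (3² + M)² = (9 + M)²)
G = 55968 (G = (24*22)*(((9 + 2)² - 15) + 0) = 528*((11² - 15) + 0) = 528*((121 - 15) + 0) = 528*(106 + 0) = 528*106 = 55968)
1/G = 1/55968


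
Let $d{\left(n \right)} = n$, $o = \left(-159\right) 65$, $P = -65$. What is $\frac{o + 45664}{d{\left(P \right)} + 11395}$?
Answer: $\frac{343}{110} \approx 3.1182$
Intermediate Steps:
$o = -10335$
$\frac{o + 45664}{d{\left(P \right)} + 11395} = \frac{-10335 + 45664}{-65 + 11395} = \frac{35329}{11330} = 35329 \cdot \frac{1}{11330} = \frac{343}{110}$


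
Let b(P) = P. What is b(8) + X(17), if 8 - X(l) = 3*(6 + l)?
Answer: -53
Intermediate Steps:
X(l) = -10 - 3*l (X(l) = 8 - 3*(6 + l) = 8 - (18 + 3*l) = 8 + (-18 - 3*l) = -10 - 3*l)
b(8) + X(17) = 8 + (-10 - 3*17) = 8 + (-10 - 51) = 8 - 61 = -53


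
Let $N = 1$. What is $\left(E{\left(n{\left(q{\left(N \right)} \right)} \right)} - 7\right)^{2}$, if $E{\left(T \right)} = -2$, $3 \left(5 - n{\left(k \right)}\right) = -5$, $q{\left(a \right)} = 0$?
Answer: $81$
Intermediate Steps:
$n{\left(k \right)} = \frac{20}{3}$ ($n{\left(k \right)} = 5 - - \frac{5}{3} = 5 + \frac{5}{3} = \frac{20}{3}$)
$\left(E{\left(n{\left(q{\left(N \right)} \right)} \right)} - 7\right)^{2} = \left(-2 - 7\right)^{2} = \left(-9\right)^{2} = 81$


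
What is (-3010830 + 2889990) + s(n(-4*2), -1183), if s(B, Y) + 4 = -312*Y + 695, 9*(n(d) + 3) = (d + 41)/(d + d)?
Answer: 248947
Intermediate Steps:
n(d) = -3 + (41 + d)/(18*d) (n(d) = -3 + ((d + 41)/(d + d))/9 = -3 + ((41 + d)/((2*d)))/9 = -3 + ((41 + d)*(1/(2*d)))/9 = -3 + ((41 + d)/(2*d))/9 = -3 + (41 + d)/(18*d))
s(B, Y) = 691 - 312*Y (s(B, Y) = -4 + (-312*Y + 695) = -4 + (695 - 312*Y) = 691 - 312*Y)
(-3010830 + 2889990) + s(n(-4*2), -1183) = (-3010830 + 2889990) + (691 - 312*(-1183)) = -120840 + (691 + 369096) = -120840 + 369787 = 248947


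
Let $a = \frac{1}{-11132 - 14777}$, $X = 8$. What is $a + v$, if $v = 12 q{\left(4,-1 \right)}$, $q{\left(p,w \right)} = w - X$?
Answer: $- \frac{2798173}{25909} \approx -108.0$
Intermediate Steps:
$q{\left(p,w \right)} = -8 + w$ ($q{\left(p,w \right)} = w - 8 = -8 + w$)
$v = -108$ ($v = 12 \left(-8 - 1\right) = 12 \left(-9\right) = -108$)
$a = - \frac{1}{25909}$ ($a = \frac{1}{-25909} = - \frac{1}{25909} \approx -3.8597 \cdot 10^{-5}$)
$a + v = - \frac{1}{25909} - 108 = - \frac{2798173}{25909}$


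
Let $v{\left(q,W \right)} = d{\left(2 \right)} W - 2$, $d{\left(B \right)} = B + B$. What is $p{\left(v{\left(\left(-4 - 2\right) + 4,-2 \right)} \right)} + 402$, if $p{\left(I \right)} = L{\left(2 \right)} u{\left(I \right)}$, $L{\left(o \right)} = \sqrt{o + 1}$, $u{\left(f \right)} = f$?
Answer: $402 - 10 \sqrt{3} \approx 384.68$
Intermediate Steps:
$d{\left(B \right)} = 2 B$
$L{\left(o \right)} = \sqrt{1 + o}$
$v{\left(q,W \right)} = -2 + 4 W$ ($v{\left(q,W \right)} = 2 \cdot 2 W - 2 = 4 W - 2 = -2 + 4 W$)
$p{\left(I \right)} = I \sqrt{3}$ ($p{\left(I \right)} = \sqrt{1 + 2} I = \sqrt{3} I = I \sqrt{3}$)
$p{\left(v{\left(\left(-4 - 2\right) + 4,-2 \right)} \right)} + 402 = \left(-2 + 4 \left(-2\right)\right) \sqrt{3} + 402 = \left(-2 - 8\right) \sqrt{3} + 402 = - 10 \sqrt{3} + 402 = 402 - 10 \sqrt{3}$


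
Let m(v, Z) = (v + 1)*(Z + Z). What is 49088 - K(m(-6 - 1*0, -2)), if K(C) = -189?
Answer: 49277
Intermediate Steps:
m(v, Z) = 2*Z*(1 + v) (m(v, Z) = (1 + v)*(2*Z) = 2*Z*(1 + v))
49088 - K(m(-6 - 1*0, -2)) = 49088 - 1*(-189) = 49088 + 189 = 49277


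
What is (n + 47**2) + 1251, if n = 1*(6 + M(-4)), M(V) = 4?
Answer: 3470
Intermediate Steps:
n = 10 (n = 1*(6 + 4) = 1*10 = 10)
(n + 47**2) + 1251 = (10 + 47**2) + 1251 = (10 + 2209) + 1251 = 2219 + 1251 = 3470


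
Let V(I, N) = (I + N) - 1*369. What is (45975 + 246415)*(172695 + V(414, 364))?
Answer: 50613878560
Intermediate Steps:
V(I, N) = -369 + I + N (V(I, N) = (I + N) - 369 = -369 + I + N)
(45975 + 246415)*(172695 + V(414, 364)) = (45975 + 246415)*(172695 + (-369 + 414 + 364)) = 292390*(172695 + 409) = 292390*173104 = 50613878560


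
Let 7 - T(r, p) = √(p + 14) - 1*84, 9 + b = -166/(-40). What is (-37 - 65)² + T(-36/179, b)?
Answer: 10495 - √915/10 ≈ 10492.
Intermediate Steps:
b = -97/20 (b = -9 - 166/(-40) = -9 - 166*(-1/40) = -9 + 83/20 = -97/20 ≈ -4.8500)
T(r, p) = 91 - √(14 + p) (T(r, p) = 7 - (√(p + 14) - 1*84) = 7 - (√(14 + p) - 84) = 7 - (-84 + √(14 + p)) = 7 + (84 - √(14 + p)) = 91 - √(14 + p))
(-37 - 65)² + T(-36/179, b) = (-37 - 65)² + (91 - √(14 - 97/20)) = (-102)² + (91 - √(183/20)) = 10404 + (91 - √915/10) = 10495 - √915/10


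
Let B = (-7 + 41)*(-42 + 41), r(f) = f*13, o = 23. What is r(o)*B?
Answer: -10166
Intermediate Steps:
r(f) = 13*f
B = -34 (B = 34*(-1) = -34)
r(o)*B = (13*23)*(-34) = 299*(-34) = -10166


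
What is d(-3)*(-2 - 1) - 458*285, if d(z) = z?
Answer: -130521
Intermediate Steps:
d(-3)*(-2 - 1) - 458*285 = -3*(-2 - 1) - 458*285 = -3*(-3) - 130530 = 9 - 130530 = -130521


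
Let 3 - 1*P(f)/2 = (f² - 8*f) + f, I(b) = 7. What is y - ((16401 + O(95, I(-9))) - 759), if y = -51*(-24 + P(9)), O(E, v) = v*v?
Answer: -12937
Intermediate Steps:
O(E, v) = v²
P(f) = 6 - 2*f² + 14*f (P(f) = 6 - 2*((f² - 8*f) + f) = 6 - 2*(f² - 7*f) = 6 + (-2*f² + 14*f) = 6 - 2*f² + 14*f)
y = 2754 (y = -51*(-24 + (6 - 2*9² + 14*9)) = -51*(-24 + (6 - 2*81 + 126)) = -51*(-24 + (6 - 162 + 126)) = -51*(-24 - 30) = -51*(-54) = 2754)
y - ((16401 + O(95, I(-9))) - 759) = 2754 - ((16401 + 7²) - 759) = 2754 - ((16401 + 49) - 759) = 2754 - (16450 - 759) = 2754 - 1*15691 = 2754 - 15691 = -12937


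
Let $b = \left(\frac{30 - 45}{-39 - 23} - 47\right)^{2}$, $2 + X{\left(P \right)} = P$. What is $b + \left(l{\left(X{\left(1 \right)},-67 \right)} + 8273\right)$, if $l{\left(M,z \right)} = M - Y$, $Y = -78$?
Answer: $\frac{40501601}{3844} \approx 10536.0$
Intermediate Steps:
$X{\left(P \right)} = -2 + P$
$l{\left(M,z \right)} = 78 + M$ ($l{\left(M,z \right)} = M - -78 = M + 78 = 78 + M$)
$b = \frac{8404201}{3844}$ ($b = \left(- \frac{15}{-62} - 47\right)^{2} = \left(\left(-15\right) \left(- \frac{1}{62}\right) - 47\right)^{2} = \left(\frac{15}{62} - 47\right)^{2} = \left(- \frac{2899}{62}\right)^{2} = \frac{8404201}{3844} \approx 2186.3$)
$b + \left(l{\left(X{\left(1 \right)},-67 \right)} + 8273\right) = \frac{8404201}{3844} + \left(\left(78 + \left(-2 + 1\right)\right) + 8273\right) = \frac{8404201}{3844} + \left(\left(78 - 1\right) + 8273\right) = \frac{8404201}{3844} + \left(77 + 8273\right) = \frac{8404201}{3844} + 8350 = \frac{40501601}{3844}$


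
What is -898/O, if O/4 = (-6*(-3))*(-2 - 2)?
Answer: 449/144 ≈ 3.1181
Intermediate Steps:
O = -288 (O = 4*((-6*(-3))*(-2 - 2)) = 4*(18*(-4)) = 4*(-72) = -288)
-898/O = -898/(-288) = -898*(-1/288) = 449/144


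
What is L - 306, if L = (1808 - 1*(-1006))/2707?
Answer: -825528/2707 ≈ -304.96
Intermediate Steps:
L = 2814/2707 (L = (1808 + 1006)*(1/2707) = 2814*(1/2707) = 2814/2707 ≈ 1.0395)
L - 306 = 2814/2707 - 306 = -825528/2707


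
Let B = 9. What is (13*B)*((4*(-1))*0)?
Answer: 0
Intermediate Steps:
(13*B)*((4*(-1))*0) = (13*9)*((4*(-1))*0) = 117*(-4*0) = 117*0 = 0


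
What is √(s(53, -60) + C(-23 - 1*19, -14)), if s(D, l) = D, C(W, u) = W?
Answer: √11 ≈ 3.3166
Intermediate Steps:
√(s(53, -60) + C(-23 - 1*19, -14)) = √(53 + (-23 - 1*19)) = √(53 + (-23 - 19)) = √(53 - 42) = √11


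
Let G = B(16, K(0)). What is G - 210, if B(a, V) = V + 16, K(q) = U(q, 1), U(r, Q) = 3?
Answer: -191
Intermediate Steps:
K(q) = 3
B(a, V) = 16 + V
G = 19 (G = 16 + 3 = 19)
G - 210 = 19 - 210 = -191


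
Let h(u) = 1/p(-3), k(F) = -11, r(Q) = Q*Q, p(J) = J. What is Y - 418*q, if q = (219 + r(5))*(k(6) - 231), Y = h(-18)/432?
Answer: 31987954943/1296 ≈ 2.4682e+7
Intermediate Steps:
r(Q) = Q²
h(u) = -⅓ (h(u) = 1/(-3) = -⅓)
Y = -1/1296 (Y = -⅓/432 = -⅓*1/432 = -1/1296 ≈ -0.00077160)
q = -59048 (q = (219 + 5²)*(-11 - 231) = (219 + 25)*(-242) = 244*(-242) = -59048)
Y - 418*q = -1/1296 - 418*(-59048) = -1/1296 + 24682064 = 31987954943/1296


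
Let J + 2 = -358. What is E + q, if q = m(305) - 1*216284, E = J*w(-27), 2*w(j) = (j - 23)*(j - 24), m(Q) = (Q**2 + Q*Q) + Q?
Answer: -488929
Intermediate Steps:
m(Q) = Q + 2*Q**2 (m(Q) = (Q**2 + Q**2) + Q = 2*Q**2 + Q = Q + 2*Q**2)
J = -360 (J = -2 - 358 = -360)
w(j) = (-24 + j)*(-23 + j)/2 (w(j) = ((j - 23)*(j - 24))/2 = ((-23 + j)*(-24 + j))/2 = ((-24 + j)*(-23 + j))/2 = (-24 + j)*(-23 + j)/2)
E = -459000 (E = -360*(276 + (1/2)*(-27)**2 - 47/2*(-27)) = -360*(276 + (1/2)*729 + 1269/2) = -360*(276 + 729/2 + 1269/2) = -360*1275 = -459000)
q = -29929 (q = 305*(1 + 2*305) - 1*216284 = 305*(1 + 610) - 216284 = 305*611 - 216284 = 186355 - 216284 = -29929)
E + q = -459000 - 29929 = -488929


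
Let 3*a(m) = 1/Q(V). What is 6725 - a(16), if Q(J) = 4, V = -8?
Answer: 80699/12 ≈ 6724.9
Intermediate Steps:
a(m) = 1/12 (a(m) = (⅓)/4 = (⅓)*(¼) = 1/12)
6725 - a(16) = 6725 - 1*1/12 = 6725 - 1/12 = 80699/12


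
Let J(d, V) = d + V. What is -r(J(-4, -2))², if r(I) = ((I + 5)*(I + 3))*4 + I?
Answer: -36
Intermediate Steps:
J(d, V) = V + d
r(I) = I + 4*(3 + I)*(5 + I) (r(I) = ((5 + I)*(3 + I))*4 + I = ((3 + I)*(5 + I))*4 + I = 4*(3 + I)*(5 + I) + I = I + 4*(3 + I)*(5 + I))
-r(J(-4, -2))² = -(60 + 4*(-2 - 4)² + 33*(-2 - 4))² = -(60 + 4*(-6)² + 33*(-6))² = -(60 + 4*36 - 198)² = -(60 + 144 - 198)² = -1*6² = -1*36 = -36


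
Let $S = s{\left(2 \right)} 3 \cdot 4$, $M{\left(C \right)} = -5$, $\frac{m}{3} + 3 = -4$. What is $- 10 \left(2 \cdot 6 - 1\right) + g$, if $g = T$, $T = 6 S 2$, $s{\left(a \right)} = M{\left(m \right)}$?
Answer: $-830$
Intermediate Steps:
$m = -21$ ($m = -9 + 3 \left(-4\right) = -9 - 12 = -21$)
$s{\left(a \right)} = -5$
$S = -60$ ($S = \left(-5\right) 3 \cdot 4 = \left(-15\right) 4 = -60$)
$T = -720$ ($T = 6 \left(-60\right) 2 = \left(-360\right) 2 = -720$)
$g = -720$
$- 10 \left(2 \cdot 6 - 1\right) + g = - 10 \left(2 \cdot 6 - 1\right) - 720 = - 10 \left(12 - 1\right) - 720 = \left(-10\right) 11 - 720 = -110 - 720 = -830$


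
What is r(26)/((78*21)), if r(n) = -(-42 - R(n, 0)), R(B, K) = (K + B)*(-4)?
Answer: -31/819 ≈ -0.037851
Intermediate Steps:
R(B, K) = -4*B - 4*K (R(B, K) = (B + K)*(-4) = -4*B - 4*K)
r(n) = 42 - 4*n (r(n) = -(-42 - (-4*n - 4*0)) = -(-42 - (-4*n + 0)) = -(-42 - (-4)*n) = -(-42 + 4*n) = 42 - 4*n)
r(26)/((78*21)) = (42 - 4*26)/((78*21)) = (42 - 104)/1638 = -62*1/1638 = -31/819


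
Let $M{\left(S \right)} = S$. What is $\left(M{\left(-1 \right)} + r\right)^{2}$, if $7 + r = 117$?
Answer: $11881$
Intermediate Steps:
$r = 110$ ($r = -7 + 117 = 110$)
$\left(M{\left(-1 \right)} + r\right)^{2} = \left(-1 + 110\right)^{2} = 109^{2} = 11881$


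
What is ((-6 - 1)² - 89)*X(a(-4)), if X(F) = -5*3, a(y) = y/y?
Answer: 600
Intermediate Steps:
a(y) = 1
X(F) = -15
((-6 - 1)² - 89)*X(a(-4)) = ((-6 - 1)² - 89)*(-15) = ((-7)² - 89)*(-15) = (49 - 89)*(-15) = -40*(-15) = 600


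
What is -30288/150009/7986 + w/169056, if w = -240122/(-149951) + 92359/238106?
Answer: -54845277737256137/4057786722214996329152 ≈ -1.3516e-5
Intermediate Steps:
w = 71023813341/35704232806 (w = -240122*(-1/149951) + 92359*(1/238106) = 240122/149951 + 92359/238106 = 71023813341/35704232806 ≈ 1.9892)
-30288/150009/7986 + w/169056 = -30288/150009/7986 + (71023813341/35704232806)/169056 = -30288*1/150009*(1/7986) + (71023813341/35704232806)*(1/169056) = -10096/50003*1/7986 + 23674604447/2012004927083712 = -5048/199661979 + 23674604447/2012004927083712 = -54845277737256137/4057786722214996329152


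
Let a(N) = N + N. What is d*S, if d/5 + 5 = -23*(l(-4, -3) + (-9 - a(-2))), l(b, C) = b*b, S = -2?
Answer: 2580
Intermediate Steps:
a(N) = 2*N
l(b, C) = b²
d = -1290 (d = -25 + 5*(-23*((-4)² + (-9 - 2*(-2)))) = -25 + 5*(-23*(16 + (-9 - 1*(-4)))) = -25 + 5*(-23*(16 + (-9 + 4))) = -25 + 5*(-23*(16 - 5)) = -25 + 5*(-23*11) = -25 + 5*(-253) = -25 - 1265 = -1290)
d*S = -1290*(-2) = 2580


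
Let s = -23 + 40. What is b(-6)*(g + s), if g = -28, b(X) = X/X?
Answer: -11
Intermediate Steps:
b(X) = 1
s = 17
b(-6)*(g + s) = 1*(-28 + 17) = 1*(-11) = -11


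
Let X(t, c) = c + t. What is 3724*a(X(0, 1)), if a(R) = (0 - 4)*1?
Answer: -14896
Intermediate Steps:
a(R) = -4 (a(R) = -4*1 = -4)
3724*a(X(0, 1)) = 3724*(-4) = -14896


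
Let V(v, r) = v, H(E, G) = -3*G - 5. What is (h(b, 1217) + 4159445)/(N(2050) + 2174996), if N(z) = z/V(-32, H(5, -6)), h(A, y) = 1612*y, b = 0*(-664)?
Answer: 97939984/34798911 ≈ 2.8145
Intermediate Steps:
H(E, G) = -5 - 3*G
b = 0
N(z) = -z/32 (N(z) = z/(-32) = z*(-1/32) = -z/32)
(h(b, 1217) + 4159445)/(N(2050) + 2174996) = (1612*1217 + 4159445)/(-1/32*2050 + 2174996) = (1961804 + 4159445)/(-1025/16 + 2174996) = 6121249/(34798911/16) = 6121249*(16/34798911) = 97939984/34798911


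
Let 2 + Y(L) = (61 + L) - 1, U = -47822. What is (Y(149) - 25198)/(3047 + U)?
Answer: 24991/44775 ≈ 0.55815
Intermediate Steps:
Y(L) = 58 + L (Y(L) = -2 + ((61 + L) - 1) = -2 + (60 + L) = 58 + L)
(Y(149) - 25198)/(3047 + U) = ((58 + 149) - 25198)/(3047 - 47822) = (207 - 25198)/(-44775) = -24991*(-1/44775) = 24991/44775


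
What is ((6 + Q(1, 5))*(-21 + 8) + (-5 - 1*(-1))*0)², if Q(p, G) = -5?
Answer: 169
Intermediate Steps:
((6 + Q(1, 5))*(-21 + 8) + (-5 - 1*(-1))*0)² = ((6 - 5)*(-21 + 8) + (-5 - 1*(-1))*0)² = (1*(-13) + (-5 + 1)*0)² = (-13 - 4*0)² = (-13 + 0)² = (-13)² = 169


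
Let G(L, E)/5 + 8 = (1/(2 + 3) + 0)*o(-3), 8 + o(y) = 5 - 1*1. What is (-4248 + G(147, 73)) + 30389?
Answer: 26097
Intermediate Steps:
o(y) = -4 (o(y) = -8 + (5 - 1*1) = -8 + (5 - 1) = -8 + 4 = -4)
G(L, E) = -44 (G(L, E) = -40 + 5*((1/(2 + 3) + 0)*(-4)) = -40 + 5*((1/5 + 0)*(-4)) = -40 + 5*((1/5)*(-4)) = -40 + 5*(-4/5) = -40 - 4 = -44)
(-4248 + G(147, 73)) + 30389 = (-4248 - 44) + 30389 = -4292 + 30389 = 26097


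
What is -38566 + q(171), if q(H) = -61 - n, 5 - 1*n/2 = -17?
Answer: -38671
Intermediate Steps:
n = 44 (n = 10 - 2*(-17) = 10 + 34 = 44)
q(H) = -105 (q(H) = -61 - 1*44 = -61 - 44 = -105)
-38566 + q(171) = -38566 - 105 = -38671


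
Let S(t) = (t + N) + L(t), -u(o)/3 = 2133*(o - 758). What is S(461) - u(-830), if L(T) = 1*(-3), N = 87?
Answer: -10161067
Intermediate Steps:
L(T) = -3
u(o) = 4850442 - 6399*o (u(o) = -6399*(o - 758) = -6399*(-758 + o) = -3*(-1616814 + 2133*o) = 4850442 - 6399*o)
S(t) = 84 + t (S(t) = (t + 87) - 3 = (87 + t) - 3 = 84 + t)
S(461) - u(-830) = (84 + 461) - (4850442 - 6399*(-830)) = 545 - (4850442 + 5311170) = 545 - 1*10161612 = 545 - 10161612 = -10161067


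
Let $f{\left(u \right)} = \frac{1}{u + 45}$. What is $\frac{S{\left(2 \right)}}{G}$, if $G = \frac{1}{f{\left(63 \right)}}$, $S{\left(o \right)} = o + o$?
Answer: $\frac{1}{27} \approx 0.037037$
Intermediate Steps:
$f{\left(u \right)} = \frac{1}{45 + u}$
$S{\left(o \right)} = 2 o$
$G = 108$ ($G = \frac{1}{\frac{1}{45 + 63}} = \frac{1}{\frac{1}{108}} = 108$)
$\frac{S{\left(2 \right)}}{G} = \frac{2 \cdot 2}{108} = 4 \cdot \frac{1}{108} = \frac{1}{27}$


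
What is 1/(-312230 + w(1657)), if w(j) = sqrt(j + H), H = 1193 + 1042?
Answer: -156115/48743784504 - sqrt(973)/48743784504 ≈ -3.2034e-6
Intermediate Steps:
H = 2235
w(j) = sqrt(2235 + j) (w(j) = sqrt(j + 2235) = sqrt(2235 + j))
1/(-312230 + w(1657)) = 1/(-312230 + sqrt(2235 + 1657)) = 1/(-312230 + sqrt(3892)) = 1/(-312230 + 2*sqrt(973))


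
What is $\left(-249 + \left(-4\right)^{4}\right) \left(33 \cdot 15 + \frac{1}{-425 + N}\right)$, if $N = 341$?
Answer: $\frac{41579}{12} \approx 3464.9$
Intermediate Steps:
$\left(-249 + \left(-4\right)^{4}\right) \left(33 \cdot 15 + \frac{1}{-425 + N}\right) = \left(-249 + \left(-4\right)^{4}\right) \left(33 \cdot 15 + \frac{1}{-425 + 341}\right) = \left(-249 + 256\right) \left(495 + \frac{1}{-84}\right) = 7 \left(495 - \frac{1}{84}\right) = 7 \cdot \frac{41579}{84} = \frac{41579}{12}$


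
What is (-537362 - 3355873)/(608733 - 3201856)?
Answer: 3893235/2593123 ≈ 1.5014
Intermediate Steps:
(-537362 - 3355873)/(608733 - 3201856) = -3893235/(-2593123) = -3893235*(-1/2593123) = 3893235/2593123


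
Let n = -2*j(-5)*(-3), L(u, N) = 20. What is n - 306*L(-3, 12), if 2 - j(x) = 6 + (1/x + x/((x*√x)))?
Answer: -30714/5 + 6*I*√5/5 ≈ -6142.8 + 2.6833*I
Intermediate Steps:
j(x) = -4 - 1/x - 1/√x (j(x) = 2 - (6 + (1/x + x/((x*√x)))) = 2 - (6 + (1/x + x/(x^(3/2)))) = 2 - (6 + (1/x + x/x^(3/2))) = 2 - (6 + (1/x + x^(-½))) = 2 - (6 + 1/x + x^(-½)) = 2 + (-6 - 1/x - 1/√x) = -4 - 1/x - 1/√x)
n = -114/5 + 6*I*√5/5 (n = -2*(-4 - 1/(-5) - 1/√(-5))*(-3) = -2*(-4 - 1*(-⅕) - (-1)*I*√5/5)*(-3) = -2*(-4 + ⅕ + I*√5/5)*(-3) = -2*(-19/5 + I*√5/5)*(-3) = (38/5 - 2*I*√5/5)*(-3) = -114/5 + 6*I*√5/5 ≈ -22.8 + 2.6833*I)
n - 306*L(-3, 12) = (-114/5 + 6*I*√5/5) - 306*20 = (-114/5 + 6*I*√5/5) - 6120 = -30714/5 + 6*I*√5/5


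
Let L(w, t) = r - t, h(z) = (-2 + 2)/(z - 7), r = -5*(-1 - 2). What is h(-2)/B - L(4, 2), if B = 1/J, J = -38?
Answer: -13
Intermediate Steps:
r = 15 (r = -5*(-3) = 15)
h(z) = 0 (h(z) = 0/(-7 + z) = 0)
B = -1/38 (B = 1/(-38) = -1/38 ≈ -0.026316)
L(w, t) = 15 - t
h(-2)/B - L(4, 2) = 0/(-1/38) - (15 - 1*2) = 0*(-38) - (15 - 2) = 0 - 1*13 = 0 - 13 = -13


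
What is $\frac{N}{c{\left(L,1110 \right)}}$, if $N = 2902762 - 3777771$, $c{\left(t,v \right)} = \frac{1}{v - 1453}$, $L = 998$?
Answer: $300128087$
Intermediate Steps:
$c{\left(t,v \right)} = \frac{1}{-1453 + v}$
$N = -875009$ ($N = 2902762 - 3777771 = -875009$)
$\frac{N}{c{\left(L,1110 \right)}} = - \frac{875009}{\frac{1}{-1453 + 1110}} = - \frac{875009}{\frac{1}{-343}} = - \frac{875009}{- \frac{1}{343}} = \left(-875009\right) \left(-343\right) = 300128087$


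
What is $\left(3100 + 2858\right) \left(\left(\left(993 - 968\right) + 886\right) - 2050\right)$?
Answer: $-6786162$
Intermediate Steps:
$\left(3100 + 2858\right) \left(\left(\left(993 - 968\right) + 886\right) - 2050\right) = 5958 \left(\left(25 + 886\right) - 2050\right) = 5958 \left(911 - 2050\right) = 5958 \left(-1139\right) = -6786162$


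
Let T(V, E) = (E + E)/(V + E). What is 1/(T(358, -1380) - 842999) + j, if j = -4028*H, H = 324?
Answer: -562187312765359/430771109 ≈ -1.3051e+6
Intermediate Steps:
j = -1305072 (j = -4028*324 = -1305072)
T(V, E) = 2*E/(E + V) (T(V, E) = (2*E)/(E + V) = 2*E/(E + V))
1/(T(358, -1380) - 842999) + j = 1/(2*(-1380)/(-1380 + 358) - 842999) - 1305072 = 1/(2*(-1380)/(-1022) - 842999) - 1305072 = 1/(2*(-1380)*(-1/1022) - 842999) - 1305072 = 1/(1380/511 - 842999) - 1305072 = 1/(-430771109/511) - 1305072 = -511/430771109 - 1305072 = -562187312765359/430771109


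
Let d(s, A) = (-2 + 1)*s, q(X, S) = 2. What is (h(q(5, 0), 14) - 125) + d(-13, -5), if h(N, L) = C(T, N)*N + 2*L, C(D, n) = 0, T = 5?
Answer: -84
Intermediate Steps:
h(N, L) = 2*L (h(N, L) = 0*N + 2*L = 0 + 2*L = 2*L)
d(s, A) = -s
(h(q(5, 0), 14) - 125) + d(-13, -5) = (2*14 - 125) - 1*(-13) = (28 - 125) + 13 = -97 + 13 = -84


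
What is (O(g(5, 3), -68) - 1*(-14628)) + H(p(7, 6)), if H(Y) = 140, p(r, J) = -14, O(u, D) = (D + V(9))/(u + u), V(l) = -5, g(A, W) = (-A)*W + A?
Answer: 295433/20 ≈ 14772.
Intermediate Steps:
g(A, W) = A - A*W (g(A, W) = -A*W + A = A - A*W)
O(u, D) = (-5 + D)/(2*u) (O(u, D) = (D - 5)/(u + u) = (-5 + D)/((2*u)) = (-5 + D)*(1/(2*u)) = (-5 + D)/(2*u))
(O(g(5, 3), -68) - 1*(-14628)) + H(p(7, 6)) = ((-5 - 68)/(2*((5*(1 - 1*3)))) - 1*(-14628)) + 140 = ((1/2)*(-73)/(5*(1 - 3)) + 14628) + 140 = ((1/2)*(-73)/(5*(-2)) + 14628) + 140 = ((1/2)*(-73)/(-10) + 14628) + 140 = ((1/2)*(-1/10)*(-73) + 14628) + 140 = (73/20 + 14628) + 140 = 292633/20 + 140 = 295433/20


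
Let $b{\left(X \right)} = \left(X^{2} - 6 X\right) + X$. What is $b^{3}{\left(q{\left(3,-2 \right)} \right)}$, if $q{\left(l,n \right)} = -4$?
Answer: $46656$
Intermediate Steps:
$b{\left(X \right)} = X^{2} - 5 X$
$b^{3}{\left(q{\left(3,-2 \right)} \right)} = \left(- 4 \left(-5 - 4\right)\right)^{3} = \left(\left(-4\right) \left(-9\right)\right)^{3} = 36^{3} = 46656$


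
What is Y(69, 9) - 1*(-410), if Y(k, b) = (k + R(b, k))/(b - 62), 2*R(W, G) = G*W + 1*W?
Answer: 21346/53 ≈ 402.75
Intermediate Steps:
R(W, G) = W/2 + G*W/2 (R(W, G) = (G*W + 1*W)/2 = (G*W + W)/2 = (W + G*W)/2 = W/2 + G*W/2)
Y(k, b) = (k + b*(1 + k)/2)/(-62 + b) (Y(k, b) = (k + b*(1 + k)/2)/(b - 62) = (k + b*(1 + k)/2)/(-62 + b))
Y(69, 9) - 1*(-410) = (69 + (1/2)*9*(1 + 69))/(-62 + 9) - 1*(-410) = (69 + (1/2)*9*70)/(-53) + 410 = -(69 + 315)/53 + 410 = -1/53*384 + 410 = -384/53 + 410 = 21346/53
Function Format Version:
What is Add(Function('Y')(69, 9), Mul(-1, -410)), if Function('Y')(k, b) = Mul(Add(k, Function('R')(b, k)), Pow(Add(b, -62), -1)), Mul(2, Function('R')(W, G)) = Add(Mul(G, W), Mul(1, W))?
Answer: Rational(21346, 53) ≈ 402.75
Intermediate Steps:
Function('R')(W, G) = Add(Mul(Rational(1, 2), W), Mul(Rational(1, 2), G, W)) (Function('R')(W, G) = Mul(Rational(1, 2), Add(Mul(G, W), Mul(1, W))) = Mul(Rational(1, 2), Add(Mul(G, W), W)) = Mul(Rational(1, 2), Add(W, Mul(G, W))) = Add(Mul(Rational(1, 2), W), Mul(Rational(1, 2), G, W)))
Function('Y')(k, b) = Mul(Pow(Add(-62, b), -1), Add(k, Mul(Rational(1, 2), b, Add(1, k)))) (Function('Y')(k, b) = Mul(Add(k, Mul(Rational(1, 2), b, Add(1, k))), Pow(Add(b, -62), -1)) = Mul(Add(k, Mul(Rational(1, 2), b, Add(1, k))), Pow(Add(-62, b), -1)) = Mul(Pow(Add(-62, b), -1), Add(k, Mul(Rational(1, 2), b, Add(1, k)))))
Add(Function('Y')(69, 9), Mul(-1, -410)) = Add(Mul(Pow(Add(-62, 9), -1), Add(69, Mul(Rational(1, 2), 9, Add(1, 69)))), Mul(-1, -410)) = Add(Mul(Pow(-53, -1), Add(69, Mul(Rational(1, 2), 9, 70))), 410) = Add(Mul(Rational(-1, 53), Add(69, 315)), 410) = Add(Mul(Rational(-1, 53), 384), 410) = Add(Rational(-384, 53), 410) = Rational(21346, 53)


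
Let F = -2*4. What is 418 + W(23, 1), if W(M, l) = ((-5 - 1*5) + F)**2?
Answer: 742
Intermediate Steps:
F = -8
W(M, l) = 324 (W(M, l) = ((-5 - 1*5) - 8)**2 = ((-5 - 5) - 8)**2 = (-10 - 8)**2 = (-18)**2 = 324)
418 + W(23, 1) = 418 + 324 = 742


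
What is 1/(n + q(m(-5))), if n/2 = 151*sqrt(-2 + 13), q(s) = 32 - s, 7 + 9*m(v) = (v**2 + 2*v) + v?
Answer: -285/9020171 + 2718*sqrt(11)/9020171 ≈ 0.00096778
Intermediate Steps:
m(v) = -7/9 + v/3 + v**2/9 (m(v) = -7/9 + ((v**2 + 2*v) + v)/9 = -7/9 + (v**2 + 3*v)/9 = -7/9 + (v/3 + v**2/9) = -7/9 + v/3 + v**2/9)
n = 302*sqrt(11) (n = 2*(151*sqrt(-2 + 13)) = 2*(151*sqrt(11)) = 302*sqrt(11) ≈ 1001.6)
1/(n + q(m(-5))) = 1/(302*sqrt(11) + (32 - (-7/9 + (1/3)*(-5) + (1/9)*(-5)**2))) = 1/(302*sqrt(11) + (32 - (-7/9 - 5/3 + (1/9)*25))) = 1/(302*sqrt(11) + (32 - (-7/9 - 5/3 + 25/9))) = 1/(302*sqrt(11) + (32 - 1*1/3)) = 1/(302*sqrt(11) + (32 - 1/3)) = 1/(302*sqrt(11) + 95/3) = 1/(95/3 + 302*sqrt(11))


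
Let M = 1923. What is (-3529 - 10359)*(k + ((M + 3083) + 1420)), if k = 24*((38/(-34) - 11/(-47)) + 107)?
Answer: -99566710656/799 ≈ -1.2461e+8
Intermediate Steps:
k = 2034888/799 (k = 24*((38*(-1/34) - 11*(-1/47)) + 107) = 24*((-19/17 + 11/47) + 107) = 24*(-706/799 + 107) = 24*(84787/799) = 2034888/799 ≈ 2546.8)
(-3529 - 10359)*(k + ((M + 3083) + 1420)) = (-3529 - 10359)*(2034888/799 + ((1923 + 3083) + 1420)) = -13888*(2034888/799 + (5006 + 1420)) = -13888*(2034888/799 + 6426) = -13888*7169262/799 = -99566710656/799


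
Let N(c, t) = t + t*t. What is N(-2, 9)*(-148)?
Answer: -13320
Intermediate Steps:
N(c, t) = t + t²
N(-2, 9)*(-148) = (9*(1 + 9))*(-148) = (9*10)*(-148) = 90*(-148) = -13320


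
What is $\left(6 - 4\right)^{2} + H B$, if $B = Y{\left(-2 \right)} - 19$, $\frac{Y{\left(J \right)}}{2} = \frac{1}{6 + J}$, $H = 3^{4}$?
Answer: $- \frac{2989}{2} \approx -1494.5$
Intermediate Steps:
$H = 81$
$Y{\left(J \right)} = \frac{2}{6 + J}$
$B = - \frac{37}{2}$ ($B = \frac{2}{6 - 2} - 19 = \frac{2}{4} - 19 = 2 \cdot \frac{1}{4} - 19 = \frac{1}{2} - 19 = - \frac{37}{2} \approx -18.5$)
$\left(6 - 4\right)^{2} + H B = \left(6 - 4\right)^{2} + 81 \left(- \frac{37}{2}\right) = 2^{2} - \frac{2997}{2} = 4 - \frac{2997}{2} = - \frac{2989}{2}$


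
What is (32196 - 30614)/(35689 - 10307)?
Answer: 113/1813 ≈ 0.062328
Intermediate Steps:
(32196 - 30614)/(35689 - 10307) = 1582/25382 = 1582*(1/25382) = 113/1813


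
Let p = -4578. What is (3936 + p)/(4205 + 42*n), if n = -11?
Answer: -642/3743 ≈ -0.17152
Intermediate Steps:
(3936 + p)/(4205 + 42*n) = (3936 - 4578)/(4205 + 42*(-11)) = -642/(4205 - 462) = -642/3743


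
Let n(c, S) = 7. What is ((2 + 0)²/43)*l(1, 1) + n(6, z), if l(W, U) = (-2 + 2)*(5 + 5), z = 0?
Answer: 7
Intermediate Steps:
l(W, U) = 0 (l(W, U) = 0*10 = 0)
((2 + 0)²/43)*l(1, 1) + n(6, z) = ((2 + 0)²/43)*0 + 7 = (2²*(1/43))*0 + 7 = (4*(1/43))*0 + 7 = (4/43)*0 + 7 = 0 + 7 = 7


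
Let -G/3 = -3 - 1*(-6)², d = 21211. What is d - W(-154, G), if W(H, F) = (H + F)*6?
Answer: 21433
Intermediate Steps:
G = 117 (G = -3*(-3 - 1*(-6)²) = -3*(-3 - 1*36) = -3*(-3 - 36) = -3*(-39) = 117)
W(H, F) = 6*F + 6*H (W(H, F) = (F + H)*6 = 6*F + 6*H)
d - W(-154, G) = 21211 - (6*117 + 6*(-154)) = 21211 - (702 - 924) = 21211 - 1*(-222) = 21211 + 222 = 21433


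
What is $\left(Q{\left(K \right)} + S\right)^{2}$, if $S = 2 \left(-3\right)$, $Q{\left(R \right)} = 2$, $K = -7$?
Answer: $16$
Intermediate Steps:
$S = -6$
$\left(Q{\left(K \right)} + S\right)^{2} = \left(2 - 6\right)^{2} = \left(-4\right)^{2} = 16$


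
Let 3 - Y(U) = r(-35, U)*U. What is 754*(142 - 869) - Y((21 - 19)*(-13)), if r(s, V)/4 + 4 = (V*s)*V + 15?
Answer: 1911335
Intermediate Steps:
r(s, V) = 44 + 4*s*V² (r(s, V) = -16 + 4*((V*s)*V + 15) = -16 + 4*(s*V² + 15) = -16 + 4*(15 + s*V²) = -16 + (60 + 4*s*V²) = 44 + 4*s*V²)
Y(U) = 3 - U*(44 - 140*U²) (Y(U) = 3 - (44 + 4*(-35)*U²)*U = 3 - (44 - 140*U²)*U = 3 - U*(44 - 140*U²))
754*(142 - 869) - Y((21 - 19)*(-13)) = 754*(142 - 869) - (3 - 44*(21 - 19)*(-13) + 140*((21 - 19)*(-13))³) = 754*(-727) - (3 - 88*(-13) + 140*(2*(-13))³) = -548158 - (3 - 44*(-26) + 140*(-26)³) = -548158 - (3 + 1144 + 140*(-17576)) = -548158 - (3 + 1144 - 2460640) = -548158 - 1*(-2459493) = -548158 + 2459493 = 1911335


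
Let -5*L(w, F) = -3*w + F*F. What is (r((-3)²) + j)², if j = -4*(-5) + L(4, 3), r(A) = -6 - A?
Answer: 784/25 ≈ 31.360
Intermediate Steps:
L(w, F) = -F²/5 + 3*w/5 (L(w, F) = -(-3*w + F*F)/5 = -(-3*w + F²)/5 = -(F² - 3*w)/5 = -F²/5 + 3*w/5)
j = 103/5 (j = -4*(-5) + (-⅕*3² + (⅗)*4) = 20 + (-⅕*9 + 12/5) = 20 + (-9/5 + 12/5) = 20 + ⅗ = 103/5 ≈ 20.600)
(r((-3)²) + j)² = ((-6 - 1*(-3)²) + 103/5)² = ((-6 - 1*9) + 103/5)² = ((-6 - 9) + 103/5)² = (-15 + 103/5)² = (28/5)² = 784/25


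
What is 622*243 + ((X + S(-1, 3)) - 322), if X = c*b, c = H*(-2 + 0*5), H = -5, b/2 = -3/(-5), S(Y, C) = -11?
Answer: 150825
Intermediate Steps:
b = 6/5 (b = 2*(-3/(-5)) = 2*(-3*(-1/5)) = 2*(3/5) = 6/5 ≈ 1.2000)
c = 10 (c = -5*(-2 + 0*5) = -5*(-2 + 0) = -5*(-2) = 10)
X = 12 (X = 10*(6/5) = 12)
622*243 + ((X + S(-1, 3)) - 322) = 622*243 + ((12 - 11) - 322) = 151146 + (1 - 322) = 151146 - 321 = 150825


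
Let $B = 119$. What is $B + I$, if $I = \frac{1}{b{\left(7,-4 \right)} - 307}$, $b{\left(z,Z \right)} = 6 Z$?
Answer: $\frac{39388}{331} \approx 119.0$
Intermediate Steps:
$I = - \frac{1}{331}$ ($I = \frac{1}{6 \left(-4\right) - 307} = \frac{1}{-24 - 307} = \frac{1}{-331} = - \frac{1}{331} \approx -0.0030211$)
$B + I = 119 - \frac{1}{331} = \frac{39388}{331}$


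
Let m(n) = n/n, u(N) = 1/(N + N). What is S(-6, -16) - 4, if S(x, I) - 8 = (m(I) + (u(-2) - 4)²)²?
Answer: 94049/256 ≈ 367.38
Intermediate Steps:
u(N) = 1/(2*N)
m(n) = 1
S(x, I) = 95073/256 (S(x, I) = 8 + (1 + ((½)/(-2) - 4)²)² = 8 + (1 + ((½)*(-½) - 4)²)² = 8 + (1 + (-¼ - 4)²)² = 8 + (1 + (-17/4)²)² = 8 + (1 + 289/16)² = 8 + (305/16)² = 8 + 93025/256 = 95073/256)
S(-6, -16) - 4 = 95073/256 - 4 = 94049/256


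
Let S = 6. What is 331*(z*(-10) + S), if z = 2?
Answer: -4634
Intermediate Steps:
331*(z*(-10) + S) = 331*(2*(-10) + 6) = 331*(-20 + 6) = 331*(-14) = -4634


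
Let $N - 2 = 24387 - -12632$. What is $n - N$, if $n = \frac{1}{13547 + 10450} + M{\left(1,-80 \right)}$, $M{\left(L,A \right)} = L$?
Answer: $- \frac{888368939}{23997} \approx -37020.0$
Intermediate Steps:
$N = 37021$ ($N = 2 + \left(24387 - -12632\right) = 2 + \left(24387 + 12632\right) = 2 + 37019 = 37021$)
$n = \frac{23998}{23997}$ ($n = \frac{1}{13547 + 10450} + 1 = \frac{1}{23997} + 1 = \frac{23998}{23997} \approx 1.0$)
$n - N = \frac{23998}{23997} - 37021 = - \frac{888368939}{23997}$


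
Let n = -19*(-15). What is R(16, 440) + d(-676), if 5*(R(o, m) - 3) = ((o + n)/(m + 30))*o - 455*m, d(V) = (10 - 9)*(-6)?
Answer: -47048117/1175 ≈ -40041.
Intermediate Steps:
n = 285
d(V) = -6 (d(V) = 1*(-6) = -6)
R(o, m) = 3 - 91*m + o*(285 + o)/(5*(30 + m)) (R(o, m) = 3 + (((o + 285)/(m + 30))*o - 455*m)/5 = 3 + (((285 + o)/(30 + m))*o - 455*m)/5 = 3 + (o*(285 + o)/(30 + m) - 455*m)/5 = 3 + (-455*m + o*(285 + o)/(30 + m))/5 = 3 + (-91*m + o*(285 + o)/(5*(30 + m))) = 3 - 91*m + o*(285 + o)/(5*(30 + m)))
R(16, 440) + d(-676) = (450 + 16² - 13635*440 - 455*440² + 285*16)/(5*(30 + 440)) - 6 = (⅕)*(450 + 256 - 5999400 - 455*193600 + 4560)/470 - 6 = (⅕)*(1/470)*(450 + 256 - 5999400 - 88088000 + 4560) - 6 = (⅕)*(1/470)*(-94082134) - 6 = -47041067/1175 - 6 = -47048117/1175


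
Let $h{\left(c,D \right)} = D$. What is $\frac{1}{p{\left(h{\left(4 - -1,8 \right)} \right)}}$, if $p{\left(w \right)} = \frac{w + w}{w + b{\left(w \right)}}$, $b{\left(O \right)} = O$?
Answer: $1$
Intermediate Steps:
$p{\left(w \right)} = 1$ ($p{\left(w \right)} = \frac{w + w}{w + w} = \frac{2 w}{2 w} = 2 w \frac{1}{2 w} = 1$)
$\frac{1}{p{\left(h{\left(4 - -1,8 \right)} \right)}} = 1^{-1} = 1$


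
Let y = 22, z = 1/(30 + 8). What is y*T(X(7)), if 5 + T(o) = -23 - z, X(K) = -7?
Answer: -11715/19 ≈ -616.58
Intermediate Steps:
z = 1/38 ≈ 0.026316
T(o) = -1065/38 (T(o) = -5 + (-23 - 1*1/38) = -5 + (-23 - 1/38) = -5 - 875/38 = -1065/38)
y*T(X(7)) = 22*(-1065/38) = -11715/19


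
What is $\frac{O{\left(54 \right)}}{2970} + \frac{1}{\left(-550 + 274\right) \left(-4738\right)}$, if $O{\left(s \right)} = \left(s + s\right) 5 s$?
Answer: $\frac{141230315}{14384568} \approx 9.8182$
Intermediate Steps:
$O{\left(s \right)} = 10 s^{2}$ ($O{\left(s \right)} = 2 s 5 s = 10 s^{2}$)
$\frac{O{\left(54 \right)}}{2970} + \frac{1}{\left(-550 + 274\right) \left(-4738\right)} = \frac{10 \cdot 54^{2}}{2970} + \frac{1}{\left(-550 + 274\right) \left(-4738\right)} = 10 \cdot 2916 \cdot \frac{1}{2970} + \frac{1}{-276} \left(- \frac{1}{4738}\right) = 29160 \cdot \frac{1}{2970} - - \frac{1}{1307688} = \frac{108}{11} + \frac{1}{1307688} = \frac{141230315}{14384568}$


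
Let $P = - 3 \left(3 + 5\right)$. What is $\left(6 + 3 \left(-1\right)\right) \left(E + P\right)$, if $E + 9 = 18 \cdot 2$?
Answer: $9$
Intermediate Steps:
$E = 27$ ($E = -9 + 18 \cdot 2 = -9 + 36 = 27$)
$P = -24$ ($P = \left(-3\right) 8 = -24$)
$\left(6 + 3 \left(-1\right)\right) \left(E + P\right) = \left(6 + 3 \left(-1\right)\right) \left(27 - 24\right) = \left(6 - 3\right) 3 = 3 \cdot 3 = 9$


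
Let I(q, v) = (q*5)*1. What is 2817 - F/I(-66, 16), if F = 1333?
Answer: 930943/330 ≈ 2821.0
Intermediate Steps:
I(q, v) = 5*q (I(q, v) = (5*q)*1 = 5*q)
2817 - F/I(-66, 16) = 2817 - 1333/(5*(-66)) = 2817 - 1333/(-330) = 2817 - 1333*(-1)/330 = 2817 - 1*(-1333/330) = 2817 + 1333/330 = 930943/330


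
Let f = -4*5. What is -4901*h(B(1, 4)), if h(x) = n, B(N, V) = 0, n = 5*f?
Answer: 490100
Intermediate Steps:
f = -20
n = -100 (n = 5*(-20) = -100)
h(x) = -100
-4901*h(B(1, 4)) = -4901*(-100) = -377*(-1300) = 490100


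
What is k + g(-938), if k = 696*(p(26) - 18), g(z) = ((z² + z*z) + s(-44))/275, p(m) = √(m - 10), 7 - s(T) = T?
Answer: -919861/275 ≈ -3344.9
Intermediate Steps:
s(T) = 7 - T
p(m) = √(-10 + m)
g(z) = 51/275 + 2*z²/275 (g(z) = ((z² + z*z) + (7 - 1*(-44)))/275 = ((z² + z²) + (7 + 44))*(1/275) = (2*z² + 51)*(1/275) = (51 + 2*z²)*(1/275) = 51/275 + 2*z²/275)
k = -9744 (k = 696*(√(-10 + 26) - 18) = 696*(√16 - 18) = 696*(4 - 18) = 696*(-14) = -9744)
k + g(-938) = -9744 + (51/275 + (2/275)*(-938)²) = -9744 + (51/275 + (2/275)*879844) = -9744 + (51/275 + 1759688/275) = -9744 + 1759739/275 = -919861/275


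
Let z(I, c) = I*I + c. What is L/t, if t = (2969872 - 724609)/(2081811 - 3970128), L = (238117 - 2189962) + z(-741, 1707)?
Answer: 881879917023/748421 ≈ 1.1783e+6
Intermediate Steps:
z(I, c) = c + I² (z(I, c) = I² + c = c + I²)
L = -1401057 (L = (238117 - 2189962) + (1707 + (-741)²) = -1951845 + (1707 + 549081) = -1951845 + 550788 = -1401057)
t = -748421/629439 (t = 2245263/(-1888317) = 2245263*(-1/1888317) = -748421/629439 ≈ -1.1890)
L/t = -1401057/(-748421/629439) = -1401057*(-629439/748421) = 881879917023/748421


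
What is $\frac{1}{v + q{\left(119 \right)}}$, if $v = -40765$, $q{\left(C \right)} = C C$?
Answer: $- \frac{1}{26604} \approx -3.7588 \cdot 10^{-5}$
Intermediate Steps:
$q{\left(C \right)} = C^{2}$
$\frac{1}{v + q{\left(119 \right)}} = \frac{1}{-40765 + 119^{2}} = \frac{1}{-40765 + 14161} = \frac{1}{-26604} = - \frac{1}{26604}$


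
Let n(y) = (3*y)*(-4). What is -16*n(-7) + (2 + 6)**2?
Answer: -1280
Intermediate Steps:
n(y) = -12*y
-16*n(-7) + (2 + 6)**2 = -(-192)*(-7) + (2 + 6)**2 = -16*84 + 8**2 = -1344 + 64 = -1280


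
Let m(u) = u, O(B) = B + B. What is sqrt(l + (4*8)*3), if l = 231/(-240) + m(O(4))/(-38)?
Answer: sqrt(13693015)/380 ≈ 9.7379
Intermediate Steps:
O(B) = 2*B
l = -1783/1520 (l = 231/(-240) + (2*4)/(-38) = 231*(-1/240) + 8*(-1/38) = -77/80 - 4/19 = -1783/1520 ≈ -1.1730)
sqrt(l + (4*8)*3) = sqrt(-1783/1520 + (4*8)*3) = sqrt(-1783/1520 + 32*3) = sqrt(-1783/1520 + 96) = sqrt(144137/1520) = sqrt(13693015)/380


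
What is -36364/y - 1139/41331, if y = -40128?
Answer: 40479297/46070288 ≈ 0.87864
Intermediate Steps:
-36364/y - 1139/41331 = -36364/(-40128) - 1139/41331 = -36364*(-1/40128) - 1139*1/41331 = 9091/10032 - 1139/41331 = 40479297/46070288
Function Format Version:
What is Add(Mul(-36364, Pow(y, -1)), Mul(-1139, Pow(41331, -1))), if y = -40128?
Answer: Rational(40479297, 46070288) ≈ 0.87864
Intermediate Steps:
Add(Mul(-36364, Pow(y, -1)), Mul(-1139, Pow(41331, -1))) = Add(Mul(-36364, Pow(-40128, -1)), Mul(-1139, Pow(41331, -1))) = Add(Mul(-36364, Rational(-1, 40128)), Mul(-1139, Rational(1, 41331))) = Add(Rational(9091, 10032), Rational(-1139, 41331)) = Rational(40479297, 46070288)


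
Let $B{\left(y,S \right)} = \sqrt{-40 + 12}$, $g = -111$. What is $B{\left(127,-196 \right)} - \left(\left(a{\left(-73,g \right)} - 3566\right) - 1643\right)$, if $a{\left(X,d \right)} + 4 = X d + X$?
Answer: $-2817 + 2 i \sqrt{7} \approx -2817.0 + 5.2915 i$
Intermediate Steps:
$B{\left(y,S \right)} = 2 i \sqrt{7}$ ($B{\left(y,S \right)} = \sqrt{-28} = 2 i \sqrt{7}$)
$a{\left(X,d \right)} = -4 + X + X d$ ($a{\left(X,d \right)} = -4 + \left(X d + X\right) = -4 + \left(X + X d\right) = -4 + X + X d$)
$B{\left(127,-196 \right)} - \left(\left(a{\left(-73,g \right)} - 3566\right) - 1643\right) = 2 i \sqrt{7} - \left(\left(\left(-4 - 73 - -8103\right) - 3566\right) - 1643\right) = 2 i \sqrt{7} - \left(\left(\left(-4 - 73 + 8103\right) - 3566\right) - 1643\right) = 2 i \sqrt{7} - \left(\left(8026 - 3566\right) - 1643\right) = 2 i \sqrt{7} - \left(4460 - 1643\right) = 2 i \sqrt{7} - 2817 = -2817 + 2 i \sqrt{7}$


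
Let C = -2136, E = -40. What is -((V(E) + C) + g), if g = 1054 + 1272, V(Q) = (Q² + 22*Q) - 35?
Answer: -875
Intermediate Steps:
V(Q) = -35 + Q² + 22*Q
g = 2326
-((V(E) + C) + g) = -(((-35 + (-40)² + 22*(-40)) - 2136) + 2326) = -(((-35 + 1600 - 880) - 2136) + 2326) = -((685 - 2136) + 2326) = -(-1451 + 2326) = -1*875 = -875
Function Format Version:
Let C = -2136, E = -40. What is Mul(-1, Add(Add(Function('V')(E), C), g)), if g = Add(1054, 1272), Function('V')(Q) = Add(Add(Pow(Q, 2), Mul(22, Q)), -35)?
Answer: -875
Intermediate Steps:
Function('V')(Q) = Add(-35, Pow(Q, 2), Mul(22, Q))
g = 2326
Mul(-1, Add(Add(Function('V')(E), C), g)) = Mul(-1, Add(Add(Add(-35, Pow(-40, 2), Mul(22, -40)), -2136), 2326)) = Mul(-1, Add(Add(Add(-35, 1600, -880), -2136), 2326)) = Mul(-1, Add(Add(685, -2136), 2326)) = Mul(-1, Add(-1451, 2326)) = Mul(-1, 875) = -875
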